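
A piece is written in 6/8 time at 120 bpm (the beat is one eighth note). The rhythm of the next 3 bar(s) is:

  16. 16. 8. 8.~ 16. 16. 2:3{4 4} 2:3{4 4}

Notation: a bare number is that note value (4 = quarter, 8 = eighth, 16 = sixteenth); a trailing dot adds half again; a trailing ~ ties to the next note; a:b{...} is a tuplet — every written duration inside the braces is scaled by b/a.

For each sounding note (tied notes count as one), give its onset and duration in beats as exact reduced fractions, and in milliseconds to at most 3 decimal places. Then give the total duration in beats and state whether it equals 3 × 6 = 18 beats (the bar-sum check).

1) 0.0ms=0b +375.0ms=3/4b
2) 375.0ms=3/4b +375.0ms=3/4b
3) 750.0ms=3/2b +750.0ms=3/2b
4) 1500.0ms=3b +1125.0ms=9/4b
5) 2625.0ms=21/4b +375.0ms=3/4b
6) 3000.0ms=6b +1500.0ms=3b
7) 4500.0ms=9b +1500.0ms=3b
8) 6000.0ms=12b +1500.0ms=3b
9) 7500.0ms=15b +1500.0ms=3b
Σ=18b of 18 (120bpm 6/8) — PASS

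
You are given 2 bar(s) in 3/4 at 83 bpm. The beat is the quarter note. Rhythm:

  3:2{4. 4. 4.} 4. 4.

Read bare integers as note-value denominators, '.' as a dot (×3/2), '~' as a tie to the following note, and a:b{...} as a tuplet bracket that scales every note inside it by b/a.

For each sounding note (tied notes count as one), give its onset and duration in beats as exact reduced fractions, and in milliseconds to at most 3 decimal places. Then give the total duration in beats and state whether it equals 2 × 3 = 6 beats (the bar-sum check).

1) 0.0ms=0b +722.892ms=1b
2) 722.892ms=1b +722.892ms=1b
3) 1445.783ms=2b +722.892ms=1b
4) 2168.675ms=3b +1084.337ms=3/2b
5) 3253.012ms=9/2b +1084.337ms=3/2b
Σ=6b of 6 (83bpm 3/4) — PASS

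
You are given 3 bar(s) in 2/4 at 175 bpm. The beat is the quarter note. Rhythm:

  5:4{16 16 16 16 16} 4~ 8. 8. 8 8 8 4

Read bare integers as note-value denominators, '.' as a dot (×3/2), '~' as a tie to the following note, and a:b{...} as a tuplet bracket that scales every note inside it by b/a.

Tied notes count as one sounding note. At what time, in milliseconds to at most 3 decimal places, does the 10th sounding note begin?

1. 0.0ms @ 0 + 68.571ms (1/5)
2. 68.571ms @ 1/5 + 68.571ms (1/5)
3. 137.143ms @ 2/5 + 68.571ms (1/5)
4. 205.714ms @ 3/5 + 68.571ms (1/5)
5. 274.286ms @ 4/5 + 68.571ms (1/5)
6. 342.857ms @ 1 + 600.0ms (7/4)
7. 942.857ms @ 11/4 + 257.143ms (3/4)
8. 1200.0ms @ 7/2 + 171.429ms (1/2)
9. 1371.429ms @ 4 + 171.429ms (1/2)
10. 1542.857ms @ 9/2 + 171.429ms (1/2)
11. 1714.286ms @ 5 + 342.857ms (1)

note 10 onset = 9/2b = 1542.857ms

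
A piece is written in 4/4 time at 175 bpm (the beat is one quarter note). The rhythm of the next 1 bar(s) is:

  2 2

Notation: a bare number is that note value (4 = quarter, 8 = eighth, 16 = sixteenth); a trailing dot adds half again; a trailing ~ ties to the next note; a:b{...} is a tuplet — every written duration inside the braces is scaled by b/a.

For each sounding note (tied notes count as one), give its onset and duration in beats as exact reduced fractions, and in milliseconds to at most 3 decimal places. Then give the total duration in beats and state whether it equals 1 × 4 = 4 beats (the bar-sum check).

1) 0.0ms=0b +685.714ms=2b
2) 685.714ms=2b +685.714ms=2b
Σ=4b of 4 (175bpm 4/4) — PASS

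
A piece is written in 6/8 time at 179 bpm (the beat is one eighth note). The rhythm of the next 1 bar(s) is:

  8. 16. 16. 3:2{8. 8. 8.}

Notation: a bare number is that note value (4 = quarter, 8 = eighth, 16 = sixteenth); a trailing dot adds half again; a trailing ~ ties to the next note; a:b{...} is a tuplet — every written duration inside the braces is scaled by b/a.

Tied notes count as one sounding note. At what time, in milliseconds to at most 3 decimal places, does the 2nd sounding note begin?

1. 0.0ms @ 0 + 502.793ms (3/2)
2. 502.793ms @ 3/2 + 251.397ms (3/4)
3. 754.19ms @ 9/4 + 251.397ms (3/4)
4. 1005.587ms @ 3 + 335.196ms (1)
5. 1340.782ms @ 4 + 335.196ms (1)
6. 1675.978ms @ 5 + 335.196ms (1)

note 2 onset = 3/2b = 502.793ms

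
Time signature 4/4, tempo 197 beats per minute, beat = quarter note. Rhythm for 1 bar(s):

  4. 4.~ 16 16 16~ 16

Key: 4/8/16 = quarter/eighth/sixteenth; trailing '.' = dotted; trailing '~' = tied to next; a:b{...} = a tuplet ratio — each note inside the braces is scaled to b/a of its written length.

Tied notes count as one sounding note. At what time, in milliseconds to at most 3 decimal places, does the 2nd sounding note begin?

1. 0.0ms @ 0 + 456.853ms (3/2)
2. 456.853ms @ 3/2 + 532.995ms (7/4)
3. 989.848ms @ 13/4 + 76.142ms (1/4)
4. 1065.99ms @ 7/2 + 152.284ms (1/2)

note 2 onset = 3/2b = 456.853ms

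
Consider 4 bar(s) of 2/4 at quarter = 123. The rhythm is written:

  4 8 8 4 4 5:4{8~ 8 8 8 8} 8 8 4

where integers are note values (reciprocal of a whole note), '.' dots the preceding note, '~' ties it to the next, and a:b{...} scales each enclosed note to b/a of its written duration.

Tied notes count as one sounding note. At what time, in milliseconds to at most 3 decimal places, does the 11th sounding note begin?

note 11 onset = 13/2b = 3170.732ms

1. 0.0ms @ 0 + 487.805ms (1)
2. 487.805ms @ 1 + 243.902ms (1/2)
3. 731.707ms @ 3/2 + 243.902ms (1/2)
4. 975.61ms @ 2 + 487.805ms (1)
5. 1463.415ms @ 3 + 487.805ms (1)
6. 1951.22ms @ 4 + 390.244ms (4/5)
7. 2341.463ms @ 24/5 + 195.122ms (2/5)
8. 2536.585ms @ 26/5 + 195.122ms (2/5)
9. 2731.707ms @ 28/5 + 195.122ms (2/5)
10. 2926.829ms @ 6 + 243.902ms (1/2)
11. 3170.732ms @ 13/2 + 243.902ms (1/2)
12. 3414.634ms @ 7 + 487.805ms (1)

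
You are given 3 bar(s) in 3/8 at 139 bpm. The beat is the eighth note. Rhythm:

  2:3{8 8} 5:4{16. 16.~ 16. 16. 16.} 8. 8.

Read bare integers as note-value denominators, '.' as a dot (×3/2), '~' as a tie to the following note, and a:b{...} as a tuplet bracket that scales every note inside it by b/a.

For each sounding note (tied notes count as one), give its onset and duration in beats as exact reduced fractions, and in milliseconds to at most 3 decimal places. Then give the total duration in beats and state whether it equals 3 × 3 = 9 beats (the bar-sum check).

1) 0.0ms=0b +647.482ms=3/2b
2) 647.482ms=3/2b +647.482ms=3/2b
3) 1294.964ms=3b +258.993ms=3/5b
4) 1553.957ms=18/5b +517.986ms=6/5b
5) 2071.942ms=24/5b +258.993ms=3/5b
6) 2330.935ms=27/5b +258.993ms=3/5b
7) 2589.928ms=6b +647.482ms=3/2b
8) 3237.41ms=15/2b +647.482ms=3/2b
Σ=9b of 9 (139bpm 3/8) — PASS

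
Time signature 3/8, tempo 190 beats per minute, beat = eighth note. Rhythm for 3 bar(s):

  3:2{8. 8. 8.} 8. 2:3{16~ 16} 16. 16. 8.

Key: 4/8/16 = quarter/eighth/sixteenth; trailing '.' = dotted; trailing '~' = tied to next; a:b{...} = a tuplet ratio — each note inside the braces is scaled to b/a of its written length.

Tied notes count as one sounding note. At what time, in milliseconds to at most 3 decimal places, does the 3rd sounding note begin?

note 3 onset = 2b = 631.579ms

1. 0.0ms @ 0 + 315.789ms (1)
2. 315.789ms @ 1 + 315.789ms (1)
3. 631.579ms @ 2 + 315.789ms (1)
4. 947.368ms @ 3 + 473.684ms (3/2)
5. 1421.053ms @ 9/2 + 473.684ms (3/2)
6. 1894.737ms @ 6 + 236.842ms (3/4)
7. 2131.579ms @ 27/4 + 236.842ms (3/4)
8. 2368.421ms @ 15/2 + 473.684ms (3/2)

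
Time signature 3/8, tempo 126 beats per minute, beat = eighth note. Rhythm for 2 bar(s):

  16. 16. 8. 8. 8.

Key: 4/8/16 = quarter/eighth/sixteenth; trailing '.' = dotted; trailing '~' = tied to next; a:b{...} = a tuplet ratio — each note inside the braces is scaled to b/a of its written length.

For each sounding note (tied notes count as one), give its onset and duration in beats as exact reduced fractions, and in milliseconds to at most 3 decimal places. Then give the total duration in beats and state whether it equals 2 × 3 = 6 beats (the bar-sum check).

1) 0.0ms=0b +357.143ms=3/4b
2) 357.143ms=3/4b +357.143ms=3/4b
3) 714.286ms=3/2b +714.286ms=3/2b
4) 1428.571ms=3b +714.286ms=3/2b
5) 2142.857ms=9/2b +714.286ms=3/2b
Σ=6b of 6 (126bpm 3/8) — PASS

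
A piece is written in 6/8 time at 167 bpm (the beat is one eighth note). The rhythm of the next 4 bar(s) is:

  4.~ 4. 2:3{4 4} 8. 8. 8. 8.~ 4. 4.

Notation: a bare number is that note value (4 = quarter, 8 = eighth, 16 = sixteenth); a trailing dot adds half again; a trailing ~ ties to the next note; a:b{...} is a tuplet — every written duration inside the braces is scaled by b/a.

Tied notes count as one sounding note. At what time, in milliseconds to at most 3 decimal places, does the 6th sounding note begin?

1. 0.0ms @ 0 + 2155.689ms (6)
2. 2155.689ms @ 6 + 1077.844ms (3)
3. 3233.533ms @ 9 + 1077.844ms (3)
4. 4311.377ms @ 12 + 538.922ms (3/2)
5. 4850.299ms @ 27/2 + 538.922ms (3/2)
6. 5389.222ms @ 15 + 538.922ms (3/2)
7. 5928.144ms @ 33/2 + 1616.766ms (9/2)
8. 7544.91ms @ 21 + 1077.844ms (3)

note 6 onset = 15b = 5389.222ms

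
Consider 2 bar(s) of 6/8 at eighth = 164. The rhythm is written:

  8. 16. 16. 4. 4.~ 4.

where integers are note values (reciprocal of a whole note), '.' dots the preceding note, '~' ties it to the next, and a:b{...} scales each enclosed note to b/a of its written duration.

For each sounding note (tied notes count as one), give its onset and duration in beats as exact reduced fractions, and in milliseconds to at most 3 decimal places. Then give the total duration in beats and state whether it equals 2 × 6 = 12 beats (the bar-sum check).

1) 0.0ms=0b +548.78ms=3/2b
2) 548.78ms=3/2b +274.39ms=3/4b
3) 823.171ms=9/4b +274.39ms=3/4b
4) 1097.561ms=3b +1097.561ms=3b
5) 2195.122ms=6b +2195.122ms=6b
Σ=12b of 12 (164bpm 6/8) — PASS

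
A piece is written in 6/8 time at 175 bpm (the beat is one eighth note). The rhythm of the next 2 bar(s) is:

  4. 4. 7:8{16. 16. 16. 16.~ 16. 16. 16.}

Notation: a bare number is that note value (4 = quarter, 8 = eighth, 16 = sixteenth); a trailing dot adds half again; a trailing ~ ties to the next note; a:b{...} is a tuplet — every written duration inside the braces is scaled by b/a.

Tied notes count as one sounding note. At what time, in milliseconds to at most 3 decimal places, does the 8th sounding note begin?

1. 0.0ms @ 0 + 1028.571ms (3)
2. 1028.571ms @ 3 + 1028.571ms (3)
3. 2057.143ms @ 6 + 293.878ms (6/7)
4. 2351.02ms @ 48/7 + 293.878ms (6/7)
5. 2644.898ms @ 54/7 + 293.878ms (6/7)
6. 2938.776ms @ 60/7 + 587.755ms (12/7)
7. 3526.531ms @ 72/7 + 293.878ms (6/7)
8. 3820.408ms @ 78/7 + 293.878ms (6/7)

note 8 onset = 78/7b = 3820.408ms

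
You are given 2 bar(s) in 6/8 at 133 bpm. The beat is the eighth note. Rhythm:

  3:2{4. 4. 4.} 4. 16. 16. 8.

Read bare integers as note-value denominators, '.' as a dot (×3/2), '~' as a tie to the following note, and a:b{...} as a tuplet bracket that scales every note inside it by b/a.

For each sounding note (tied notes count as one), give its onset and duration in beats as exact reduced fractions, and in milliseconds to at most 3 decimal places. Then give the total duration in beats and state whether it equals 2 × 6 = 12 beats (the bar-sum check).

1) 0.0ms=0b +902.256ms=2b
2) 902.256ms=2b +902.256ms=2b
3) 1804.511ms=4b +902.256ms=2b
4) 2706.767ms=6b +1353.383ms=3b
5) 4060.15ms=9b +338.346ms=3/4b
6) 4398.496ms=39/4b +338.346ms=3/4b
7) 4736.842ms=21/2b +676.692ms=3/2b
Σ=12b of 12 (133bpm 6/8) — PASS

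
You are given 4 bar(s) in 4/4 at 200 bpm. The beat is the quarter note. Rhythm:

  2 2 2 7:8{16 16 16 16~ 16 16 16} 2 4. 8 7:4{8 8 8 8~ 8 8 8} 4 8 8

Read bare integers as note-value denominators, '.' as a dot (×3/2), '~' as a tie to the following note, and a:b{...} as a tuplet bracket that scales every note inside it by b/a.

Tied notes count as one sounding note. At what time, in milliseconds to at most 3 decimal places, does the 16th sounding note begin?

note 16 onset = 90/7b = 3857.143ms

1. 0.0ms @ 0 + 600.0ms (2)
2. 600.0ms @ 2 + 600.0ms (2)
3. 1200.0ms @ 4 + 600.0ms (2)
4. 1800.0ms @ 6 + 85.714ms (2/7)
5. 1885.714ms @ 44/7 + 85.714ms (2/7)
6. 1971.429ms @ 46/7 + 85.714ms (2/7)
7. 2057.143ms @ 48/7 + 171.429ms (4/7)
8. 2228.571ms @ 52/7 + 85.714ms (2/7)
9. 2314.286ms @ 54/7 + 85.714ms (2/7)
10. 2400.0ms @ 8 + 600.0ms (2)
11. 3000.0ms @ 10 + 450.0ms (3/2)
12. 3450.0ms @ 23/2 + 150.0ms (1/2)
13. 3600.0ms @ 12 + 85.714ms (2/7)
14. 3685.714ms @ 86/7 + 85.714ms (2/7)
15. 3771.429ms @ 88/7 + 85.714ms (2/7)
16. 3857.143ms @ 90/7 + 171.429ms (4/7)
17. 4028.571ms @ 94/7 + 85.714ms (2/7)
18. 4114.286ms @ 96/7 + 85.714ms (2/7)
19. 4200.0ms @ 14 + 300.0ms (1)
20. 4500.0ms @ 15 + 150.0ms (1/2)
21. 4650.0ms @ 31/2 + 150.0ms (1/2)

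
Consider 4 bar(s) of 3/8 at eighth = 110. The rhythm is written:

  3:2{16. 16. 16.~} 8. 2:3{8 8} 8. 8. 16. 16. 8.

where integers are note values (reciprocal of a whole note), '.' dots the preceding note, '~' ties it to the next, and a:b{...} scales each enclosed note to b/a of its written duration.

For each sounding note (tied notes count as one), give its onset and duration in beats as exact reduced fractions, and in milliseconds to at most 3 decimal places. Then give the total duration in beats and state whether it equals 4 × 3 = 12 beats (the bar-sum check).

1) 0.0ms=0b +272.727ms=1/2b
2) 272.727ms=1/2b +272.727ms=1/2b
3) 545.455ms=1b +1090.909ms=2b
4) 1636.364ms=3b +818.182ms=3/2b
5) 2454.545ms=9/2b +818.182ms=3/2b
6) 3272.727ms=6b +818.182ms=3/2b
7) 4090.909ms=15/2b +818.182ms=3/2b
8) 4909.091ms=9b +409.091ms=3/4b
9) 5318.182ms=39/4b +409.091ms=3/4b
10) 5727.273ms=21/2b +818.182ms=3/2b
Σ=12b of 12 (110bpm 3/8) — PASS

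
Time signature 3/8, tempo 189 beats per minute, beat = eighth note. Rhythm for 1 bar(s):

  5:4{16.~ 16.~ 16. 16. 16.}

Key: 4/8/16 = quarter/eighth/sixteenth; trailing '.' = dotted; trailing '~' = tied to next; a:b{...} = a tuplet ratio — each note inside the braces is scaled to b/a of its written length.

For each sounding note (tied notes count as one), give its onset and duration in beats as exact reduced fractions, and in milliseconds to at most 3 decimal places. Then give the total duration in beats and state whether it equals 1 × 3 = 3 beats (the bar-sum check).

1) 0.0ms=0b +571.429ms=9/5b
2) 571.429ms=9/5b +190.476ms=3/5b
3) 761.905ms=12/5b +190.476ms=3/5b
Σ=3b of 3 (189bpm 3/8) — PASS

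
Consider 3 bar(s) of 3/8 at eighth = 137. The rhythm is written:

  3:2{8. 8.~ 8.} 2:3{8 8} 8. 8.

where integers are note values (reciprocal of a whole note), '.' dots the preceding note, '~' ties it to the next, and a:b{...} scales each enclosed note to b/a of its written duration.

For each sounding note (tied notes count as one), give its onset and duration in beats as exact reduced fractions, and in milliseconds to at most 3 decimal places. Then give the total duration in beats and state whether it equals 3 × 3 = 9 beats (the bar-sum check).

1) 0.0ms=0b +437.956ms=1b
2) 437.956ms=1b +875.912ms=2b
3) 1313.869ms=3b +656.934ms=3/2b
4) 1970.803ms=9/2b +656.934ms=3/2b
5) 2627.737ms=6b +656.934ms=3/2b
6) 3284.672ms=15/2b +656.934ms=3/2b
Σ=9b of 9 (137bpm 3/8) — PASS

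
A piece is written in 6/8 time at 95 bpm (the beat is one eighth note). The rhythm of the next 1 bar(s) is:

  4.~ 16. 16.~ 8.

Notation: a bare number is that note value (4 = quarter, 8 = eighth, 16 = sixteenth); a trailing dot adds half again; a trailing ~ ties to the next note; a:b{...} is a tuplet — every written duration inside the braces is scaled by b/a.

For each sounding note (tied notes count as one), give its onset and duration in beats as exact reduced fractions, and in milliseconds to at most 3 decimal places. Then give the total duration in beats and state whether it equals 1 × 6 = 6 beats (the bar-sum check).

1) 0.0ms=0b +2368.421ms=15/4b
2) 2368.421ms=15/4b +1421.053ms=9/4b
Σ=6b of 6 (95bpm 6/8) — PASS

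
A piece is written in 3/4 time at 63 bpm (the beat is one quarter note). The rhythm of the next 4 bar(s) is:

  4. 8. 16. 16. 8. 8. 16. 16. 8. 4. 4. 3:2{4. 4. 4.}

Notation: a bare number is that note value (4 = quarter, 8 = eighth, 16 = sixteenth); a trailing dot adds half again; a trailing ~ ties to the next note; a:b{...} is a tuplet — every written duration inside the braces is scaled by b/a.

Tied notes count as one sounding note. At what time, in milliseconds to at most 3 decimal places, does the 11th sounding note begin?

1. 0.0ms @ 0 + 1428.571ms (3/2)
2. 1428.571ms @ 3/2 + 714.286ms (3/4)
3. 2142.857ms @ 9/4 + 357.143ms (3/8)
4. 2500.0ms @ 21/8 + 357.143ms (3/8)
5. 2857.143ms @ 3 + 714.286ms (3/4)
6. 3571.429ms @ 15/4 + 714.286ms (3/4)
7. 4285.714ms @ 9/2 + 357.143ms (3/8)
8. 4642.857ms @ 39/8 + 357.143ms (3/8)
9. 5000.0ms @ 21/4 + 714.286ms (3/4)
10. 5714.286ms @ 6 + 1428.571ms (3/2)
11. 7142.857ms @ 15/2 + 1428.571ms (3/2)
12. 8571.429ms @ 9 + 952.381ms (1)
13. 9523.81ms @ 10 + 952.381ms (1)
14. 10476.19ms @ 11 + 952.381ms (1)

note 11 onset = 15/2b = 7142.857ms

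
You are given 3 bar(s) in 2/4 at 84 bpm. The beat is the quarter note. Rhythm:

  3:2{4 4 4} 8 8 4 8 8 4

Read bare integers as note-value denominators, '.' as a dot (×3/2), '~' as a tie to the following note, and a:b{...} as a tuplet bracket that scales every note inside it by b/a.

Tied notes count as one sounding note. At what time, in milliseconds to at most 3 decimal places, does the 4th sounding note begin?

1. 0.0ms @ 0 + 476.19ms (2/3)
2. 476.19ms @ 2/3 + 476.19ms (2/3)
3. 952.381ms @ 4/3 + 476.19ms (2/3)
4. 1428.571ms @ 2 + 357.143ms (1/2)
5. 1785.714ms @ 5/2 + 357.143ms (1/2)
6. 2142.857ms @ 3 + 714.286ms (1)
7. 2857.143ms @ 4 + 357.143ms (1/2)
8. 3214.286ms @ 9/2 + 357.143ms (1/2)
9. 3571.429ms @ 5 + 714.286ms (1)

note 4 onset = 2b = 1428.571ms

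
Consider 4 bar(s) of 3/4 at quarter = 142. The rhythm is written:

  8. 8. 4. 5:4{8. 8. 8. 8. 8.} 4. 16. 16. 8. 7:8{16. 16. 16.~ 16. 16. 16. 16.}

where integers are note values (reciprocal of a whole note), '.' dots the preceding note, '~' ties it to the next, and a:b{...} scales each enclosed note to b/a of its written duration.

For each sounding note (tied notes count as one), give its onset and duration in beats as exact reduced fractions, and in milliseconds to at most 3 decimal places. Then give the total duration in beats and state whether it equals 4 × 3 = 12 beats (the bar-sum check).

1) 0.0ms=0b +316.901ms=3/4b
2) 316.901ms=3/4b +316.901ms=3/4b
3) 633.803ms=3/2b +633.803ms=3/2b
4) 1267.606ms=3b +253.521ms=3/5b
5) 1521.127ms=18/5b +253.521ms=3/5b
6) 1774.648ms=21/5b +253.521ms=3/5b
7) 2028.169ms=24/5b +253.521ms=3/5b
8) 2281.69ms=27/5b +253.521ms=3/5b
9) 2535.211ms=6b +633.803ms=3/2b
10) 3169.014ms=15/2b +158.451ms=3/8b
11) 3327.465ms=63/8b +158.451ms=3/8b
12) 3485.915ms=33/4b +316.901ms=3/4b
13) 3802.817ms=9b +181.087ms=3/7b
14) 3983.903ms=66/7b +181.087ms=3/7b
15) 4164.99ms=69/7b +362.173ms=6/7b
16) 4527.163ms=75/7b +181.087ms=3/7b
17) 4708.249ms=78/7b +181.087ms=3/7b
18) 4889.336ms=81/7b +181.087ms=3/7b
Σ=12b of 12 (142bpm 3/4) — PASS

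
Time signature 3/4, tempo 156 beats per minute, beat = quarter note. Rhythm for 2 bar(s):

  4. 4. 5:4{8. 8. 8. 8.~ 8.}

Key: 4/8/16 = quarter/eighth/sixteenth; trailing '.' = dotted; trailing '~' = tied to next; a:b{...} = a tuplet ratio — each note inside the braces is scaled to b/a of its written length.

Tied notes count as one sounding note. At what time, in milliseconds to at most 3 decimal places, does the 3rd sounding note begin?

1. 0.0ms @ 0 + 576.923ms (3/2)
2. 576.923ms @ 3/2 + 576.923ms (3/2)
3. 1153.846ms @ 3 + 230.769ms (3/5)
4. 1384.615ms @ 18/5 + 230.769ms (3/5)
5. 1615.385ms @ 21/5 + 230.769ms (3/5)
6. 1846.154ms @ 24/5 + 461.538ms (6/5)

note 3 onset = 3b = 1153.846ms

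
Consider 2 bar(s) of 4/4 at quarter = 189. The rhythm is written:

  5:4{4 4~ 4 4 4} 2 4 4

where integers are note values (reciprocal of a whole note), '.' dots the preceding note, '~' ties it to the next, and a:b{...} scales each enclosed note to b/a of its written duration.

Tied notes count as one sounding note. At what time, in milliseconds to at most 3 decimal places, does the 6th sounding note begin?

1. 0.0ms @ 0 + 253.968ms (4/5)
2. 253.968ms @ 4/5 + 507.937ms (8/5)
3. 761.905ms @ 12/5 + 253.968ms (4/5)
4. 1015.873ms @ 16/5 + 253.968ms (4/5)
5. 1269.841ms @ 4 + 634.921ms (2)
6. 1904.762ms @ 6 + 317.46ms (1)
7. 2222.222ms @ 7 + 317.46ms (1)

note 6 onset = 6b = 1904.762ms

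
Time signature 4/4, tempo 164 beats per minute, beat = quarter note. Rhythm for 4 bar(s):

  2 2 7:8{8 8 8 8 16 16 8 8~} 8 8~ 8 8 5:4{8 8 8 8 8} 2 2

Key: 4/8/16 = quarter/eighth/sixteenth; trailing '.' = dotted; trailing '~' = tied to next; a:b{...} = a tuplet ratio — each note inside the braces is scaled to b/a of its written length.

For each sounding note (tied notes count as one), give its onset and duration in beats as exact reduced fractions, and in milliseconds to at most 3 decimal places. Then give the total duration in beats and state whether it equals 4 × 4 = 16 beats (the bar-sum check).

1) 0.0ms=0b +731.707ms=2b
2) 731.707ms=2b +731.707ms=2b
3) 1463.415ms=4b +209.059ms=4/7b
4) 1672.474ms=32/7b +209.059ms=4/7b
5) 1881.533ms=36/7b +209.059ms=4/7b
6) 2090.592ms=40/7b +209.059ms=4/7b
7) 2299.652ms=44/7b +104.53ms=2/7b
8) 2404.181ms=46/7b +104.53ms=2/7b
9) 2508.711ms=48/7b +209.059ms=4/7b
10) 2717.77ms=52/7b +391.986ms=15/14b
11) 3109.756ms=17/2b +365.854ms=1b
12) 3475.61ms=19/2b +182.927ms=1/2b
13) 3658.537ms=10b +146.341ms=2/5b
14) 3804.878ms=52/5b +146.341ms=2/5b
15) 3951.22ms=54/5b +146.341ms=2/5b
16) 4097.561ms=56/5b +146.341ms=2/5b
17) 4243.902ms=58/5b +146.341ms=2/5b
18) 4390.244ms=12b +731.707ms=2b
19) 5121.951ms=14b +731.707ms=2b
Σ=16b of 16 (164bpm 4/4) — PASS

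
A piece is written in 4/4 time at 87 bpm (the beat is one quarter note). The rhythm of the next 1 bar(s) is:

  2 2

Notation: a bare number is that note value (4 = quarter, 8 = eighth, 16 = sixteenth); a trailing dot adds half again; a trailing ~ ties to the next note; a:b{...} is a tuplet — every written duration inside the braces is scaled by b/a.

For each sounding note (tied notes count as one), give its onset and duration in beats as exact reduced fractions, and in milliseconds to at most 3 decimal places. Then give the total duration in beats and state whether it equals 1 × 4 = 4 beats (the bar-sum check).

1) 0.0ms=0b +1379.31ms=2b
2) 1379.31ms=2b +1379.31ms=2b
Σ=4b of 4 (87bpm 4/4) — PASS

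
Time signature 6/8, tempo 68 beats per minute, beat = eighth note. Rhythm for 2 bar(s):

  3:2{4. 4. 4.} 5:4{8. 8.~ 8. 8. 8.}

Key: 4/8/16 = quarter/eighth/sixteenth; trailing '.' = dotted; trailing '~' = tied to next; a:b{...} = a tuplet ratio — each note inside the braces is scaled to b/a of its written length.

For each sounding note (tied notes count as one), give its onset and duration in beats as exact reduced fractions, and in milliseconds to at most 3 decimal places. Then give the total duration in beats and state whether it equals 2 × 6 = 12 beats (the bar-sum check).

1) 0.0ms=0b +1764.706ms=2b
2) 1764.706ms=2b +1764.706ms=2b
3) 3529.412ms=4b +1764.706ms=2b
4) 5294.118ms=6b +1058.824ms=6/5b
5) 6352.941ms=36/5b +2117.647ms=12/5b
6) 8470.588ms=48/5b +1058.824ms=6/5b
7) 9529.412ms=54/5b +1058.824ms=6/5b
Σ=12b of 12 (68bpm 6/8) — PASS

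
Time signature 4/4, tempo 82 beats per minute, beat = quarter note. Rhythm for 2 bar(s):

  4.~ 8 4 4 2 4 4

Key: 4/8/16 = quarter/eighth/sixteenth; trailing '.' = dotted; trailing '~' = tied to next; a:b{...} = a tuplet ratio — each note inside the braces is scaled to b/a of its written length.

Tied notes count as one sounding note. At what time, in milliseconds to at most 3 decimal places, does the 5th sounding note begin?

note 5 onset = 6b = 4390.244ms

1. 0.0ms @ 0 + 1463.415ms (2)
2. 1463.415ms @ 2 + 731.707ms (1)
3. 2195.122ms @ 3 + 731.707ms (1)
4. 2926.829ms @ 4 + 1463.415ms (2)
5. 4390.244ms @ 6 + 731.707ms (1)
6. 5121.951ms @ 7 + 731.707ms (1)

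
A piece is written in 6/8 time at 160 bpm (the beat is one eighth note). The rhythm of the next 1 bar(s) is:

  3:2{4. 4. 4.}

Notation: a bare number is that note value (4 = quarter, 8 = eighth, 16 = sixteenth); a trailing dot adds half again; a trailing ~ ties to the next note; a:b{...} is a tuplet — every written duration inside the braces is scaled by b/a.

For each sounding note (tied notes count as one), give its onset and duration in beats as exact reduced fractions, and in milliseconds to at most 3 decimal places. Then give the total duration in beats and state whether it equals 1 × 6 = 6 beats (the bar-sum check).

1) 0.0ms=0b +750.0ms=2b
2) 750.0ms=2b +750.0ms=2b
3) 1500.0ms=4b +750.0ms=2b
Σ=6b of 6 (160bpm 6/8) — PASS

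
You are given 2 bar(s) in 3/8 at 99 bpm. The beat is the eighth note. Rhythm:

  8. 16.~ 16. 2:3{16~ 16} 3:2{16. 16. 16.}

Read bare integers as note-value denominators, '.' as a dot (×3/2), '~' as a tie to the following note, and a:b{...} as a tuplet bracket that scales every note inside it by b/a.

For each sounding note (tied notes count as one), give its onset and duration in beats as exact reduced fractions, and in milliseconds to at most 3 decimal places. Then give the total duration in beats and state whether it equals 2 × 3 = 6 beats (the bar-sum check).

1) 0.0ms=0b +909.091ms=3/2b
2) 909.091ms=3/2b +909.091ms=3/2b
3) 1818.182ms=3b +909.091ms=3/2b
4) 2727.273ms=9/2b +303.03ms=1/2b
5) 3030.303ms=5b +303.03ms=1/2b
6) 3333.333ms=11/2b +303.03ms=1/2b
Σ=6b of 6 (99bpm 3/8) — PASS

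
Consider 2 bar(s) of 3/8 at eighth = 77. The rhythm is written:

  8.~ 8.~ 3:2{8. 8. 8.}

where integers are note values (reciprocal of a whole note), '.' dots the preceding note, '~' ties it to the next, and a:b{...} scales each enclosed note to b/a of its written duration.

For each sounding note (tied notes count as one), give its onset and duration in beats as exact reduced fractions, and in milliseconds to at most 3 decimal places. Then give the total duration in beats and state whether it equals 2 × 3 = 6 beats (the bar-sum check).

1) 0.0ms=0b +3116.883ms=4b
2) 3116.883ms=4b +779.221ms=1b
3) 3896.104ms=5b +779.221ms=1b
Σ=6b of 6 (77bpm 3/8) — PASS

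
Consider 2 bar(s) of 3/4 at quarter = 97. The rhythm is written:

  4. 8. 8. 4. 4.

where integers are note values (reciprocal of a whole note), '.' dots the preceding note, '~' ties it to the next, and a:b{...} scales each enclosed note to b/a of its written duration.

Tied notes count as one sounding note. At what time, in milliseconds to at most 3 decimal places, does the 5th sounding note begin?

note 5 onset = 9/2b = 2783.505ms

1. 0.0ms @ 0 + 927.835ms (3/2)
2. 927.835ms @ 3/2 + 463.918ms (3/4)
3. 1391.753ms @ 9/4 + 463.918ms (3/4)
4. 1855.67ms @ 3 + 927.835ms (3/2)
5. 2783.505ms @ 9/2 + 927.835ms (3/2)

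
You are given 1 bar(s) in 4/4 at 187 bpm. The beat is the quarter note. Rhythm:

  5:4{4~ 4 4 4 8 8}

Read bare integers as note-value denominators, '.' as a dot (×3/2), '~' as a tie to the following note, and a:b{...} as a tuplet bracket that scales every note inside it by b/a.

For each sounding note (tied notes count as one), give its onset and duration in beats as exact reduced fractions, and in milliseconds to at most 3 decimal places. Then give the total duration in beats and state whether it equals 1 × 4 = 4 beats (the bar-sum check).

1) 0.0ms=0b +513.369ms=8/5b
2) 513.369ms=8/5b +256.684ms=4/5b
3) 770.053ms=12/5b +256.684ms=4/5b
4) 1026.738ms=16/5b +128.342ms=2/5b
5) 1155.08ms=18/5b +128.342ms=2/5b
Σ=4b of 4 (187bpm 4/4) — PASS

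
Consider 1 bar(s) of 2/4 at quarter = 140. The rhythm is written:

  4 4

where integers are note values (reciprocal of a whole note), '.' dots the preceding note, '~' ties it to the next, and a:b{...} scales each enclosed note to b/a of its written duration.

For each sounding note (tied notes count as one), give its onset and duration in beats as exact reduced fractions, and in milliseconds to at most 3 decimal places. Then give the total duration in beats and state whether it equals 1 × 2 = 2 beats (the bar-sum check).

1) 0.0ms=0b +428.571ms=1b
2) 428.571ms=1b +428.571ms=1b
Σ=2b of 2 (140bpm 2/4) — PASS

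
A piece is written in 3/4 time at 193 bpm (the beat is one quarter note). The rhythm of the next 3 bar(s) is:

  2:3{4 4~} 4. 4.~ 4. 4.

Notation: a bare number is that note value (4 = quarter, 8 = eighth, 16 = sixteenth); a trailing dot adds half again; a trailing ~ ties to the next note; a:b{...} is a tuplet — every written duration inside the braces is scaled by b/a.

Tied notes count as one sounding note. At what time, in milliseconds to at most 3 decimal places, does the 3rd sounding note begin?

1. 0.0ms @ 0 + 466.321ms (3/2)
2. 466.321ms @ 3/2 + 932.642ms (3)
3. 1398.964ms @ 9/2 + 932.642ms (3)
4. 2331.606ms @ 15/2 + 466.321ms (3/2)

note 3 onset = 9/2b = 1398.964ms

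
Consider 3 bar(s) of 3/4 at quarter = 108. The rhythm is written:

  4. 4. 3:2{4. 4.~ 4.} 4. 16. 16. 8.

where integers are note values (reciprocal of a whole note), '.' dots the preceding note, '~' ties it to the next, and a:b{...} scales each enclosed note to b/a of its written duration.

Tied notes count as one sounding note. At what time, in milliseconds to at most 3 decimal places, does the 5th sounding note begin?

note 5 onset = 6b = 3333.333ms

1. 0.0ms @ 0 + 833.333ms (3/2)
2. 833.333ms @ 3/2 + 833.333ms (3/2)
3. 1666.667ms @ 3 + 555.556ms (1)
4. 2222.222ms @ 4 + 1111.111ms (2)
5. 3333.333ms @ 6 + 833.333ms (3/2)
6. 4166.667ms @ 15/2 + 208.333ms (3/8)
7. 4375.0ms @ 63/8 + 208.333ms (3/8)
8. 4583.333ms @ 33/4 + 416.667ms (3/4)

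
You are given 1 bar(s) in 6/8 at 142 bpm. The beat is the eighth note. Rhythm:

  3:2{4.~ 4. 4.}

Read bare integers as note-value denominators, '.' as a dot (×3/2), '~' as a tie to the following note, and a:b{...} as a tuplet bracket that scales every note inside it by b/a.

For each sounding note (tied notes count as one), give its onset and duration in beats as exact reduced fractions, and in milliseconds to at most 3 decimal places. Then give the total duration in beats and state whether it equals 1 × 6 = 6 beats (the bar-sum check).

1) 0.0ms=0b +1690.141ms=4b
2) 1690.141ms=4b +845.07ms=2b
Σ=6b of 6 (142bpm 6/8) — PASS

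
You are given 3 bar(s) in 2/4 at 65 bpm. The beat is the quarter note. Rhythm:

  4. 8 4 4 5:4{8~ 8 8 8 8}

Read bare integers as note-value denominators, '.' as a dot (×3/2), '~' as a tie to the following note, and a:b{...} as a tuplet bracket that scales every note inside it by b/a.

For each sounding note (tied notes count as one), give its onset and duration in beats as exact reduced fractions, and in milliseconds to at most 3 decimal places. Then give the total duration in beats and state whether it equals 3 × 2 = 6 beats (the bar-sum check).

1) 0.0ms=0b +1384.615ms=3/2b
2) 1384.615ms=3/2b +461.538ms=1/2b
3) 1846.154ms=2b +923.077ms=1b
4) 2769.231ms=3b +923.077ms=1b
5) 3692.308ms=4b +738.462ms=4/5b
6) 4430.769ms=24/5b +369.231ms=2/5b
7) 4800.0ms=26/5b +369.231ms=2/5b
8) 5169.231ms=28/5b +369.231ms=2/5b
Σ=6b of 6 (65bpm 2/4) — PASS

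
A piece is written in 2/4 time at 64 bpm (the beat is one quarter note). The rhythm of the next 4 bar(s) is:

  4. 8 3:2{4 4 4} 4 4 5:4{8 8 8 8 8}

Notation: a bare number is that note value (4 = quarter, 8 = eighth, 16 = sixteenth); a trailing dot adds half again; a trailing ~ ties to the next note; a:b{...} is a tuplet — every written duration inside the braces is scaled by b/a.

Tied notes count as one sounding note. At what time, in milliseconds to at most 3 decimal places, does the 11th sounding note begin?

1. 0.0ms @ 0 + 1406.25ms (3/2)
2. 1406.25ms @ 3/2 + 468.75ms (1/2)
3. 1875.0ms @ 2 + 625.0ms (2/3)
4. 2500.0ms @ 8/3 + 625.0ms (2/3)
5. 3125.0ms @ 10/3 + 625.0ms (2/3)
6. 3750.0ms @ 4 + 937.5ms (1)
7. 4687.5ms @ 5 + 937.5ms (1)
8. 5625.0ms @ 6 + 375.0ms (2/5)
9. 6000.0ms @ 32/5 + 375.0ms (2/5)
10. 6375.0ms @ 34/5 + 375.0ms (2/5)
11. 6750.0ms @ 36/5 + 375.0ms (2/5)
12. 7125.0ms @ 38/5 + 375.0ms (2/5)

note 11 onset = 36/5b = 6750.0ms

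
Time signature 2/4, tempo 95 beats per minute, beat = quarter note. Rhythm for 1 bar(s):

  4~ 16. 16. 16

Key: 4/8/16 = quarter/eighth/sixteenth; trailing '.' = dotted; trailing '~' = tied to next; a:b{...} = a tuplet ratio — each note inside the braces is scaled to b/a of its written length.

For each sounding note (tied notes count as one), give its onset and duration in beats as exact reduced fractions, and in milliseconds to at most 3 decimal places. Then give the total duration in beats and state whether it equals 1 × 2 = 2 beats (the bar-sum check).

1) 0.0ms=0b +868.421ms=11/8b
2) 868.421ms=11/8b +236.842ms=3/8b
3) 1105.263ms=7/4b +157.895ms=1/4b
Σ=2b of 2 (95bpm 2/4) — PASS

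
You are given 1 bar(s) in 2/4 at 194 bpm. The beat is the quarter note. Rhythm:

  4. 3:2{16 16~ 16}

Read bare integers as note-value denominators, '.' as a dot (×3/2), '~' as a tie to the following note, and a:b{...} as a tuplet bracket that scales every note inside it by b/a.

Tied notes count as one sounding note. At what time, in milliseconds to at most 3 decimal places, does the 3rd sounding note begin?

1. 0.0ms @ 0 + 463.918ms (3/2)
2. 463.918ms @ 3/2 + 51.546ms (1/6)
3. 515.464ms @ 5/3 + 103.093ms (1/3)

note 3 onset = 5/3b = 515.464ms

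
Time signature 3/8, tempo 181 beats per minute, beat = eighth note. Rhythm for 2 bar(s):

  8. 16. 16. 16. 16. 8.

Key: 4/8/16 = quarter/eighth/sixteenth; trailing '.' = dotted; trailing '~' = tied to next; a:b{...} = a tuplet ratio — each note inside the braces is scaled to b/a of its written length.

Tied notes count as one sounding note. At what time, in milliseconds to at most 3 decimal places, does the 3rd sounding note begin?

1. 0.0ms @ 0 + 497.238ms (3/2)
2. 497.238ms @ 3/2 + 248.619ms (3/4)
3. 745.856ms @ 9/4 + 248.619ms (3/4)
4. 994.475ms @ 3 + 248.619ms (3/4)
5. 1243.094ms @ 15/4 + 248.619ms (3/4)
6. 1491.713ms @ 9/2 + 497.238ms (3/2)

note 3 onset = 9/4b = 745.856ms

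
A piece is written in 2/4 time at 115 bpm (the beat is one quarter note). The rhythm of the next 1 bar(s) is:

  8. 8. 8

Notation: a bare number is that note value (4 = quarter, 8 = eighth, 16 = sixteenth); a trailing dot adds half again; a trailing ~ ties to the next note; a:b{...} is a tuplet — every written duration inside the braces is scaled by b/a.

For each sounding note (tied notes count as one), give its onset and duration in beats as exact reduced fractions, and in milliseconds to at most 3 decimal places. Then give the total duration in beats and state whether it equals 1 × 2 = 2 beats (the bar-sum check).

1) 0.0ms=0b +391.304ms=3/4b
2) 391.304ms=3/4b +391.304ms=3/4b
3) 782.609ms=3/2b +260.87ms=1/2b
Σ=2b of 2 (115bpm 2/4) — PASS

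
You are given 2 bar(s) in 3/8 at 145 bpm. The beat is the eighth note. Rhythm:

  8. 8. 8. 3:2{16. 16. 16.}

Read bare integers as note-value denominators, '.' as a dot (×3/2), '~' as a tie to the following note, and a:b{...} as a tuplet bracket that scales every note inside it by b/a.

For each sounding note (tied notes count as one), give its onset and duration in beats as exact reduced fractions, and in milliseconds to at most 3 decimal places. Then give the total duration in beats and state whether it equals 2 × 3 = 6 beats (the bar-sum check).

1) 0.0ms=0b +620.69ms=3/2b
2) 620.69ms=3/2b +620.69ms=3/2b
3) 1241.379ms=3b +620.69ms=3/2b
4) 1862.069ms=9/2b +206.897ms=1/2b
5) 2068.966ms=5b +206.897ms=1/2b
6) 2275.862ms=11/2b +206.897ms=1/2b
Σ=6b of 6 (145bpm 3/8) — PASS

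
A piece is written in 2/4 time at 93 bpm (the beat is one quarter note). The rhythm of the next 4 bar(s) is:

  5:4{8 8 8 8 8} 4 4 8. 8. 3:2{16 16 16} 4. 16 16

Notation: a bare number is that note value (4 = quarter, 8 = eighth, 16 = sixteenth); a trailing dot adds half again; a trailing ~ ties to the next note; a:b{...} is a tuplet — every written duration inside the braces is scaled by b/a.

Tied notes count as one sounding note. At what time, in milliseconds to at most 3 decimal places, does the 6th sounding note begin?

1. 0.0ms @ 0 + 258.065ms (2/5)
2. 258.065ms @ 2/5 + 258.065ms (2/5)
3. 516.129ms @ 4/5 + 258.065ms (2/5)
4. 774.194ms @ 6/5 + 258.065ms (2/5)
5. 1032.258ms @ 8/5 + 258.065ms (2/5)
6. 1290.323ms @ 2 + 645.161ms (1)
7. 1935.484ms @ 3 + 645.161ms (1)
8. 2580.645ms @ 4 + 483.871ms (3/4)
9. 3064.516ms @ 19/4 + 483.871ms (3/4)
10. 3548.387ms @ 11/2 + 107.527ms (1/6)
11. 3655.914ms @ 17/3 + 107.527ms (1/6)
12. 3763.441ms @ 35/6 + 107.527ms (1/6)
13. 3870.968ms @ 6 + 967.742ms (3/2)
14. 4838.71ms @ 15/2 + 161.29ms (1/4)
15. 5000.0ms @ 31/4 + 161.29ms (1/4)

note 6 onset = 2b = 1290.323ms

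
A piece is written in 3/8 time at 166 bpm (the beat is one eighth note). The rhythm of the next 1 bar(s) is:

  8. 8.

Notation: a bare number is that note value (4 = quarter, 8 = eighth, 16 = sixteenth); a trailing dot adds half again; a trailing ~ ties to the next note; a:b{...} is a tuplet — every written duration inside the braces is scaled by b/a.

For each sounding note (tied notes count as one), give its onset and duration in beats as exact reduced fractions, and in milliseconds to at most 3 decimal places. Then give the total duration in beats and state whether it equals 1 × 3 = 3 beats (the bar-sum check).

1) 0.0ms=0b +542.169ms=3/2b
2) 542.169ms=3/2b +542.169ms=3/2b
Σ=3b of 3 (166bpm 3/8) — PASS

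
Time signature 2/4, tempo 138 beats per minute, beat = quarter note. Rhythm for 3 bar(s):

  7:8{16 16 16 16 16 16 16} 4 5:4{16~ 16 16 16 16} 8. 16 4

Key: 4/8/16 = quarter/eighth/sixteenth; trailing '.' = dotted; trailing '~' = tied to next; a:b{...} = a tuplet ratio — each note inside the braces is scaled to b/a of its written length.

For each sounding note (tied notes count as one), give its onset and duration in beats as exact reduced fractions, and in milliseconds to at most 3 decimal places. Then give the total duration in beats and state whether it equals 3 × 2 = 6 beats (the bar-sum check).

1) 0.0ms=0b +124.224ms=2/7b
2) 124.224ms=2/7b +124.224ms=2/7b
3) 248.447ms=4/7b +124.224ms=2/7b
4) 372.671ms=6/7b +124.224ms=2/7b
5) 496.894ms=8/7b +124.224ms=2/7b
6) 621.118ms=10/7b +124.224ms=2/7b
7) 745.342ms=12/7b +124.224ms=2/7b
8) 869.565ms=2b +434.783ms=1b
9) 1304.348ms=3b +173.913ms=2/5b
10) 1478.261ms=17/5b +86.957ms=1/5b
11) 1565.217ms=18/5b +86.957ms=1/5b
12) 1652.174ms=19/5b +86.957ms=1/5b
13) 1739.13ms=4b +326.087ms=3/4b
14) 2065.217ms=19/4b +108.696ms=1/4b
15) 2173.913ms=5b +434.783ms=1b
Σ=6b of 6 (138bpm 2/4) — PASS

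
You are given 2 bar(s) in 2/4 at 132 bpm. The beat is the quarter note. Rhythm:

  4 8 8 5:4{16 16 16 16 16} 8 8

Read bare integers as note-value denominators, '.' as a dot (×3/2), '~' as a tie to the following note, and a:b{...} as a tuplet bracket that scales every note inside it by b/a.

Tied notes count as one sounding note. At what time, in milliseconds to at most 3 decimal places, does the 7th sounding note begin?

1. 0.0ms @ 0 + 454.545ms (1)
2. 454.545ms @ 1 + 227.273ms (1/2)
3. 681.818ms @ 3/2 + 227.273ms (1/2)
4. 909.091ms @ 2 + 90.909ms (1/5)
5. 1000.0ms @ 11/5 + 90.909ms (1/5)
6. 1090.909ms @ 12/5 + 90.909ms (1/5)
7. 1181.818ms @ 13/5 + 90.909ms (1/5)
8. 1272.727ms @ 14/5 + 90.909ms (1/5)
9. 1363.636ms @ 3 + 227.273ms (1/2)
10. 1590.909ms @ 7/2 + 227.273ms (1/2)

note 7 onset = 13/5b = 1181.818ms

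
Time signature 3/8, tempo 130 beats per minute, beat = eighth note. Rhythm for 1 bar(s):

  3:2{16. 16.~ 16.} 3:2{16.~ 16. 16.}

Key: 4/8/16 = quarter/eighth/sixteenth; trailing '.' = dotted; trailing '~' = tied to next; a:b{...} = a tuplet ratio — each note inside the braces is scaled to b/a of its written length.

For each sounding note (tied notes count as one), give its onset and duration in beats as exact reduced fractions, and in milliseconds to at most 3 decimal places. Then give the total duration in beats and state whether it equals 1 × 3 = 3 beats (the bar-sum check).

1) 0.0ms=0b +230.769ms=1/2b
2) 230.769ms=1/2b +461.538ms=1b
3) 692.308ms=3/2b +461.538ms=1b
4) 1153.846ms=5/2b +230.769ms=1/2b
Σ=3b of 3 (130bpm 3/8) — PASS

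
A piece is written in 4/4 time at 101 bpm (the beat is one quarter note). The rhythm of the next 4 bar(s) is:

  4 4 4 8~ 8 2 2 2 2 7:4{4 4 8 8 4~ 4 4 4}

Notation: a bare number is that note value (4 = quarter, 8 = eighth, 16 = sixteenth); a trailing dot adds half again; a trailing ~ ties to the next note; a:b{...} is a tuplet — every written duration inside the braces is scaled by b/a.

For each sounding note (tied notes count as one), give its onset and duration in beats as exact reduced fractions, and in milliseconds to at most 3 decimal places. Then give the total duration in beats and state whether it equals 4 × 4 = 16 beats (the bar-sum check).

1) 0.0ms=0b +594.059ms=1b
2) 594.059ms=1b +594.059ms=1b
3) 1188.119ms=2b +594.059ms=1b
4) 1782.178ms=3b +594.059ms=1b
5) 2376.238ms=4b +1188.119ms=2b
6) 3564.356ms=6b +1188.119ms=2b
7) 4752.475ms=8b +1188.119ms=2b
8) 5940.594ms=10b +1188.119ms=2b
9) 7128.713ms=12b +339.463ms=4/7b
10) 7468.175ms=88/7b +339.463ms=4/7b
11) 7807.638ms=92/7b +169.731ms=2/7b
12) 7977.369ms=94/7b +169.731ms=2/7b
13) 8147.1ms=96/7b +678.925ms=8/7b
14) 8826.025ms=104/7b +339.463ms=4/7b
15) 9165.488ms=108/7b +339.463ms=4/7b
Σ=16b of 16 (101bpm 4/4) — PASS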